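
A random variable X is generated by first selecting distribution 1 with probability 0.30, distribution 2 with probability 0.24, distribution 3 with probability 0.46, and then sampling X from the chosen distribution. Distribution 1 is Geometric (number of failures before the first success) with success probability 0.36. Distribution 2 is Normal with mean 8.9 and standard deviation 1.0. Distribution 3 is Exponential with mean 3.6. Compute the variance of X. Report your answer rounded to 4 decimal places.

14.8947

Per component, 1: μ=1.77778, E[X²]=8.09877; 2: μ=8.9, E[X²]=80.21; 3: μ=3.6, E[X²]=25.92.
E[X] = 0.3·1.77778 + 0.24·8.9 + 0.46·3.6 = 4.32533.
E[X²] = 0.3·8.09877 + 0.24·80.21 + 0.46·25.92 = 33.6032.
Var(X) = E[X²] − (E[X])² = 33.6032 − 18.7085 = 14.8947.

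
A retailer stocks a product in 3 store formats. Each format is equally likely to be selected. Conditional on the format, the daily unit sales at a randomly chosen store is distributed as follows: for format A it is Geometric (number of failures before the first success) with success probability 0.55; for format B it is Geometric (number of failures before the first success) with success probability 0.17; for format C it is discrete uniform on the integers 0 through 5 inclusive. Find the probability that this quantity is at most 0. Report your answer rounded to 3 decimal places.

Conditional on each format, P(X ≤ 0): A: 0.55; B: 0.17; C: 0.166667.
By total probability, P(X ≤ 0) = 0.333333·0.55 + 0.333333·0.17 + 0.333333·0.166667 = 0.295556.

0.296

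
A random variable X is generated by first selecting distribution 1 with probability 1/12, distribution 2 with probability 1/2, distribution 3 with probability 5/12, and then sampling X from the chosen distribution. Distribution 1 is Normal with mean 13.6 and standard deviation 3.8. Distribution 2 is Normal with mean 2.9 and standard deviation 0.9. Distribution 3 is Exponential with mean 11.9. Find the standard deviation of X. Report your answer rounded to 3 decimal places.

Per component, 1: μ=13.6, E[X²]=199.4; 2: μ=2.9, E[X²]=9.22; 3: μ=11.9, E[X²]=283.22.
E[X] = 0.0833333·13.6 + 0.5·2.9 + 0.416667·11.9 = 7.54167.
E[X²] = 0.0833333·199.4 + 0.5·9.22 + 0.416667·283.22 = 139.235.
Var(X) = E[X²] − (E[X])² = 139.235 − 56.8767 = 82.3583.
SD(X) = √82.3583 = 9.07515.

9.075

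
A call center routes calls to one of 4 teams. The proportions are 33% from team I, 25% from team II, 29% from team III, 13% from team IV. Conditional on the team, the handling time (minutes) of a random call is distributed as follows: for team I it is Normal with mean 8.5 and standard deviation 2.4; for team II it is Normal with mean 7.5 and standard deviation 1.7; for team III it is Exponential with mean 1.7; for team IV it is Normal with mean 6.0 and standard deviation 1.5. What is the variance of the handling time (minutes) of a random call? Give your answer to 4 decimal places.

11.7388

Per component, I: μ=8.5, E[X²]=78.01; II: μ=7.5, E[X²]=59.14; III: μ=1.7, E[X²]=5.78; IV: μ=6, E[X²]=38.25.
E[X] = 0.33·8.5 + 0.25·7.5 + 0.29·1.7 + 0.13·6 = 5.953.
E[X²] = 0.33·78.01 + 0.25·59.14 + 0.29·5.78 + 0.13·38.25 = 47.177.
Var(X) = E[X²] − (E[X])² = 47.177 − 35.4382 = 11.7388.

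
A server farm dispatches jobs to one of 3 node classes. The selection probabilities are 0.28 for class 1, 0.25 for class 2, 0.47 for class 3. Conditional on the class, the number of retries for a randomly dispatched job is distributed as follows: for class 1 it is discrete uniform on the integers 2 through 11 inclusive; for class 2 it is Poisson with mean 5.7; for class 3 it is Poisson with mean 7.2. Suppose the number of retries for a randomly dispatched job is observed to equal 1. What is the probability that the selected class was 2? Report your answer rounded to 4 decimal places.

Likelihoods P(X=1 | ·): 1: 0; 2: 0.019072; 3: 0.00537542.
Posterior ∝ prior × likelihood. Numerator for 2: 0.25·0.019072 = 0.004768.
Normalizing constant: 0.28·0 + 0.25·0.019072 + 0.47·0.00537542 = 0.00729445.
P(2 | observation) = 0.004768 / 0.00729445 = 0.653648.

0.6536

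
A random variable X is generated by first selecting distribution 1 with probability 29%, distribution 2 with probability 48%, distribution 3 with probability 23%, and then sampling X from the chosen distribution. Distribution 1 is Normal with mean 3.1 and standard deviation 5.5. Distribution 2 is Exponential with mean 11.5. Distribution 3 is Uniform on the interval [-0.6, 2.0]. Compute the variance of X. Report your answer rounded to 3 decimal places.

Per component, 1: μ=3.1, E[X²]=39.86; 2: μ=11.5, E[X²]=264.5; 3: μ=0.7, E[X²]=1.05333.
E[X] = 0.29·3.1 + 0.48·11.5 + 0.23·0.7 = 6.58.
E[X²] = 0.29·39.86 + 0.48·264.5 + 0.23·1.05333 = 138.762.
Var(X) = E[X²] − (E[X])² = 138.762 − 43.2964 = 95.4653.

95.465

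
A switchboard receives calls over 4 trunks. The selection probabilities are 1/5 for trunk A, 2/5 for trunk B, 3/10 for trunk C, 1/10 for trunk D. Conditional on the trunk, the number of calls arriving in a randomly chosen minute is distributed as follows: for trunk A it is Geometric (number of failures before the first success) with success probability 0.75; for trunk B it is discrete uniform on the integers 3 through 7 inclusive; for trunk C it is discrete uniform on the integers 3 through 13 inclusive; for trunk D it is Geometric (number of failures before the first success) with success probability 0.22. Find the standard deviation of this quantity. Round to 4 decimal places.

Per component, A: μ=0.333333, E[X²]=0.555556; B: μ=5, E[X²]=27; C: μ=8, E[X²]=74; D: μ=3.54545, E[X²]=28.686.
E[X] = 0.2·0.333333 + 0.4·5 + 0.3·8 + 0.1·3.54545 = 4.82121.
E[X²] = 0.2·0.555556 + 0.4·27 + 0.3·74 + 0.1·28.686 = 35.9797.
Var(X) = E[X²] − (E[X])² = 35.9797 − 23.2441 = 12.7356.
SD(X) = √12.7356 = 3.5687.

3.5687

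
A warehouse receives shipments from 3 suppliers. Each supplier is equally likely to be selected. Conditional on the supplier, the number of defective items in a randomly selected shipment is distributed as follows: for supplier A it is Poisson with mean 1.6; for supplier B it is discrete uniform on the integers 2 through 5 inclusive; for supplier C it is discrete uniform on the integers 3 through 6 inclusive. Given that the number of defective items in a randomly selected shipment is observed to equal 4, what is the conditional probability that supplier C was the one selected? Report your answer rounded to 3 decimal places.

0.450

Likelihoods P(X=4 | ·): A: 0.0551312; B: 0.25; C: 0.25.
Posterior ∝ prior × likelihood. Numerator for C: 0.333333·0.25 = 0.0833333.
Normalizing constant: 0.333333·0.0551312 + 0.333333·0.25 + 0.333333·0.25 = 0.185044.
P(C | observation) = 0.0833333 / 0.185044 = 0.450344.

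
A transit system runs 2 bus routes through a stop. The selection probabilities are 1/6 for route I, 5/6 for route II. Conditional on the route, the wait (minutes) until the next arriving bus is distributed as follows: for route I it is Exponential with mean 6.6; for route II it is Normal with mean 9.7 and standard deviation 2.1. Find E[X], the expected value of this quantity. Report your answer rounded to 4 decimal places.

9.1833

Component means — I: 6.6; II: 9.7.
E[X] = 0.166667·6.6 + 0.833333·9.7 = 9.18333.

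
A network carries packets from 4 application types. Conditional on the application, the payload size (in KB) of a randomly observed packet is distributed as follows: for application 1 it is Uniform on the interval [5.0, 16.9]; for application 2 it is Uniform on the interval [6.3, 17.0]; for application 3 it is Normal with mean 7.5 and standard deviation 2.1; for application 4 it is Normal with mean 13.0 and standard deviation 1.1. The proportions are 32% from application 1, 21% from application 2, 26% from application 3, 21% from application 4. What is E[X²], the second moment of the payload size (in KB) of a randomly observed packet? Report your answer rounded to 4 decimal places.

For each component E[X²] = Var + (mean)², giving 1: 131.703; 2: 145.263; 3: 60.66; 4: 170.21.
Overall E[X²] = 0.32·131.703 + 0.21·145.263 + 0.26·60.66 + 0.21·170.21 = 124.166.

124.1661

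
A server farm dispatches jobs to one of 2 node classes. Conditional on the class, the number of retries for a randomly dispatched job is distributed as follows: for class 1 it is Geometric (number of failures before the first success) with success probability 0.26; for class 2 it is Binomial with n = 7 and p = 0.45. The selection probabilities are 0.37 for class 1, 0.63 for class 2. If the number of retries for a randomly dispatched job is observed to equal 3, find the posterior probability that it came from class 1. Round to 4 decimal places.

Likelihoods P(X=3 | ·): 1: 0.105358; 2: 0.291848.
Posterior ∝ prior × likelihood. Numerator for 1: 0.37·0.105358 = 0.0389825.
Normalizing constant: 0.37·0.105358 + 0.63·0.291848 = 0.222847.
P(1 | observation) = 0.0389825 / 0.222847 = 0.17493.

0.1749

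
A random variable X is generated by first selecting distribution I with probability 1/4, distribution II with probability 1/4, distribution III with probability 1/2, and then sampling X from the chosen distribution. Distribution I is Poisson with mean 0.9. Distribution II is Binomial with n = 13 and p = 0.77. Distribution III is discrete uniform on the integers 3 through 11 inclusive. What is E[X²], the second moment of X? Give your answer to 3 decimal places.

53.886

For each component E[X²] = Var + (mean)², giving I: 1.71; II: 102.502; III: 55.6667.
Overall E[X²] = 0.25·1.71 + 0.25·102.502 + 0.5·55.6667 = 53.8864.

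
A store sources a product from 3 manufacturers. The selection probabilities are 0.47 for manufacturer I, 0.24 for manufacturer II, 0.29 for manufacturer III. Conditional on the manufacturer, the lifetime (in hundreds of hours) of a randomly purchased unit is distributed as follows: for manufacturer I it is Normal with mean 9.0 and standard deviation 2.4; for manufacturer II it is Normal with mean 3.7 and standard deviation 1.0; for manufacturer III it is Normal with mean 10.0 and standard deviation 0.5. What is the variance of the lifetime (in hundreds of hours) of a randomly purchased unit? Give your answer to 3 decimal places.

Per component, I: μ=9, E[X²]=86.76; II: μ=3.7, E[X²]=14.69; III: μ=10, E[X²]=100.25.
E[X] = 0.47·9 + 0.24·3.7 + 0.29·10 = 8.018.
E[X²] = 0.47·86.76 + 0.24·14.69 + 0.29·100.25 = 73.3753.
Var(X) = E[X²] − (E[X])² = 73.3753 − 64.2883 = 9.08698.

9.087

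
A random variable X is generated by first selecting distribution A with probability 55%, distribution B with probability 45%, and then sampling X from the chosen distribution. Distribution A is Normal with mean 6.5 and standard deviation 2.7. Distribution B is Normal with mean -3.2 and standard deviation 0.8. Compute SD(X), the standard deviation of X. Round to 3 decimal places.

Per component, A: μ=6.5, E[X²]=49.54; B: μ=-3.2, E[X²]=10.88.
E[X] = 0.55·6.5 + 0.45·-3.2 = 2.135.
E[X²] = 0.55·49.54 + 0.45·10.88 = 32.143.
Var(X) = E[X²] − (E[X])² = 32.143 − 4.55822 = 27.5848.
SD(X) = √27.5848 = 5.25212.

5.252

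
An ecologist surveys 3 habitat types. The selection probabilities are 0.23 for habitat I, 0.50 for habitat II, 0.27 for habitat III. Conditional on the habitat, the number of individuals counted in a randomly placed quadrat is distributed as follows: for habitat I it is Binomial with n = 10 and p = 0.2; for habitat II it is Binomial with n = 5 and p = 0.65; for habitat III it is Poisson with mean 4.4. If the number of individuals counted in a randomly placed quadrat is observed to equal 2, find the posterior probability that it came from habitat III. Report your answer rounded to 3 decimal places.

Likelihoods P(X=2 | ·): I: 0.30199; II: 0.181147; III: 0.118845.
Posterior ∝ prior × likelihood. Numerator for III: 0.27·0.118845 = 0.0320881.
Normalizing constant: 0.23·0.30199 + 0.5·0.181147 + 0.27·0.118845 = 0.192119.
P(III | observation) = 0.0320881 / 0.192119 = 0.167022.

0.167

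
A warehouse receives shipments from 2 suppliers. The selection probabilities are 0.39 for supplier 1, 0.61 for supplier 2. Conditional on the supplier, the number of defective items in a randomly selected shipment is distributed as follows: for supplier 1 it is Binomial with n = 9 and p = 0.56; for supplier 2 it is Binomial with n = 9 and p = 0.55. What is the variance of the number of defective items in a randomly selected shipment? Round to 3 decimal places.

2.226

Per component, 1: μ=5.04, E[X²]=27.6192; 2: μ=4.95, E[X²]=26.73.
E[X] = 0.39·5.04 + 0.61·4.95 = 4.9851.
E[X²] = 0.39·27.6192 + 0.61·26.73 = 27.0768.
Var(X) = E[X²] − (E[X])² = 27.0768 − 24.8512 = 2.22557.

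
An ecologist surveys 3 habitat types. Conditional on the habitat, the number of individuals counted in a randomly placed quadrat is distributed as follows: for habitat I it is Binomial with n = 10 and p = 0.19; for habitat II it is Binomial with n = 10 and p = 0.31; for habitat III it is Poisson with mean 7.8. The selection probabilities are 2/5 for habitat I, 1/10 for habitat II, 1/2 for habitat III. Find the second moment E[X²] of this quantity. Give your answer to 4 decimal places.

37.5545

For each component E[X²] = Var + (mean)², giving I: 5.149; II: 11.749; III: 68.64.
Overall E[X²] = 0.4·5.149 + 0.1·11.749 + 0.5·68.64 = 37.5545.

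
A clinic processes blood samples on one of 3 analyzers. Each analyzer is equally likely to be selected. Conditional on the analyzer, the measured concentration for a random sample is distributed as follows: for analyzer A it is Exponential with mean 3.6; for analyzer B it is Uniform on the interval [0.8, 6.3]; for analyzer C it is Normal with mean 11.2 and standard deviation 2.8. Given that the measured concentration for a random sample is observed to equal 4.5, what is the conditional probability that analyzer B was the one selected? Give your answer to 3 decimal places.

Likelihoods f(4.5 | ·): A: 0.0795847; B: 0.181818; C: 0.00813613.
Posterior ∝ prior × likelihood. Numerator for B: 0.333333·0.181818 = 0.0606061.
Normalizing constant: 0.333333·0.0795847 + 0.333333·0.181818 + 0.333333·0.00813613 = 0.0898463.
P(B | observation) = 0.0606061 / 0.0898463 = 0.674552.

0.675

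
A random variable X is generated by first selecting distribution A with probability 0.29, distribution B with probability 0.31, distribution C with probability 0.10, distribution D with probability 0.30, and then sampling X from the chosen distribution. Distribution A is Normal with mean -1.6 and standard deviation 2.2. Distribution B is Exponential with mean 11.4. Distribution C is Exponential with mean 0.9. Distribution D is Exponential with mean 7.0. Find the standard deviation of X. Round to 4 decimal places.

Per component, A: μ=-1.6, E[X²]=7.4; B: μ=11.4, E[X²]=259.92; C: μ=0.9, E[X²]=1.62; D: μ=7, E[X²]=98.
E[X] = 0.29·-1.6 + 0.31·11.4 + 0.1·0.9 + 0.3·7 = 5.26.
E[X²] = 0.29·7.4 + 0.31·259.92 + 0.1·1.62 + 0.3·98 = 112.283.
Var(X) = E[X²] − (E[X])² = 112.283 − 27.6676 = 84.6156.
SD(X) = √84.6156 = 9.19867.

9.1987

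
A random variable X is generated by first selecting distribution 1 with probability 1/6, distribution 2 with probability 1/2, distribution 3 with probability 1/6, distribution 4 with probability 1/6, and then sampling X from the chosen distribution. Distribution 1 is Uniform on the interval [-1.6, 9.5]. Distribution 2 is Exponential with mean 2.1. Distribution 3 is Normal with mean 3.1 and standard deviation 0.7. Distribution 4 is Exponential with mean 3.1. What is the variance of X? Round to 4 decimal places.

Per component, 1: μ=3.95, E[X²]=25.87; 2: μ=2.1, E[X²]=8.82; 3: μ=3.1, E[X²]=10.1; 4: μ=3.1, E[X²]=19.22.
E[X] = 0.166667·3.95 + 0.5·2.1 + 0.166667·3.1 + 0.166667·3.1 = 2.74167.
E[X²] = 0.166667·25.87 + 0.5·8.82 + 0.166667·10.1 + 0.166667·19.22 = 13.6083.
Var(X) = E[X²] − (E[X])² = 13.6083 − 7.51674 = 6.0916.

6.0916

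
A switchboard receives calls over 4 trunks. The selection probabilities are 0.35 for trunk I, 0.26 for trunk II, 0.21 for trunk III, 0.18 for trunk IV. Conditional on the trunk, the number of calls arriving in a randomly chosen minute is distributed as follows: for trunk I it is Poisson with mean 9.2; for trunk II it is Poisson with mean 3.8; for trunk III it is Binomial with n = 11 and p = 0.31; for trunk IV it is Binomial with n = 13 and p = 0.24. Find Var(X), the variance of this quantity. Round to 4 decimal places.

12.6085

Per component, I: μ=9.2, E[X²]=93.84; II: μ=3.8, E[X²]=18.24; III: μ=3.41, E[X²]=13.981; IV: μ=3.12, E[X²]=12.1056.
E[X] = 0.35·9.2 + 0.26·3.8 + 0.21·3.41 + 0.18·3.12 = 5.4857.
E[X²] = 0.35·93.84 + 0.26·18.24 + 0.21·13.981 + 0.18·12.1056 = 42.7014.
Var(X) = E[X²] − (E[X])² = 42.7014 − 30.0929 = 12.6085.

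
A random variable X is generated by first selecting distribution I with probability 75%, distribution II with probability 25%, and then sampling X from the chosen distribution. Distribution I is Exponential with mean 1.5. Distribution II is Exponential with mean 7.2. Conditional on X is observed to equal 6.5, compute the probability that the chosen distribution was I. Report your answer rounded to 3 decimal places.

Likelihoods f(6.5 | ·): I: 0.00874915; II: 0.0563114.
Posterior ∝ prior × likelihood. Numerator for I: 0.75·0.00874915 = 0.00656186.
Normalizing constant: 0.75·0.00874915 + 0.25·0.0563114 = 0.0206397.
P(I | observation) = 0.00656186 / 0.0206397 = 0.317924.

0.318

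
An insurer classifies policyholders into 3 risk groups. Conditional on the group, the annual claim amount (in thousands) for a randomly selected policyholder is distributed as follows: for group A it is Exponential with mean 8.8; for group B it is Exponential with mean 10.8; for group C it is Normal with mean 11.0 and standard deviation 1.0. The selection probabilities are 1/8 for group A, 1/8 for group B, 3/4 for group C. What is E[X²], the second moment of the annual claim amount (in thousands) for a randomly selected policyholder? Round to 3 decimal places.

For each component E[X²] = Var + (mean)², giving A: 154.88; B: 233.28; C: 122.
Overall E[X²] = 0.125·154.88 + 0.125·233.28 + 0.75·122 = 140.02.

140.020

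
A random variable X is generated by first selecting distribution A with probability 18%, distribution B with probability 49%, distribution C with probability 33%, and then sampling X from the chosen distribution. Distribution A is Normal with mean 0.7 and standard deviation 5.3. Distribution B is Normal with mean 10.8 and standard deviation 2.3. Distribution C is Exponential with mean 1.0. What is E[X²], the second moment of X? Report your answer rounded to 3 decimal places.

For each component E[X²] = Var + (mean)², giving A: 28.58; B: 121.93; C: 2.
Overall E[X²] = 0.18·28.58 + 0.49·121.93 + 0.33·2 = 65.5501.

65.550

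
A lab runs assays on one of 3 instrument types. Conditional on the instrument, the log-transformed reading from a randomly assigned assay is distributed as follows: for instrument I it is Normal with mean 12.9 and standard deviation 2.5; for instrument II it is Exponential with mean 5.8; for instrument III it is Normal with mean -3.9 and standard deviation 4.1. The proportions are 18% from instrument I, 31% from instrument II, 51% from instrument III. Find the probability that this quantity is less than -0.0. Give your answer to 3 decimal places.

Conditional on each instrument, P(X < -0.0): I: 1.23475e-07; II: 0; III: 0.829254.
By total probability, P(X < -0.0) = 0.18·1.23475e-07 + 0.31·0 + 0.51·0.829254 = 0.422919.

0.423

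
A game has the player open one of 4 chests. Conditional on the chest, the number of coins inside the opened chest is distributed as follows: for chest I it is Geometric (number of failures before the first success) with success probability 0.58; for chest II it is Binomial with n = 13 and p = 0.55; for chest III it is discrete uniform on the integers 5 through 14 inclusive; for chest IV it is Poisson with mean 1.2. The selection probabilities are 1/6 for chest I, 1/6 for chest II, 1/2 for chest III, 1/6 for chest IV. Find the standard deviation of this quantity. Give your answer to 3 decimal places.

4.453

Per component, I: μ=0.724138, E[X²]=1.77289; II: μ=7.15, E[X²]=54.34; III: μ=9.5, E[X²]=98.5; IV: μ=1.2, E[X²]=2.64.
E[X] = 0.166667·0.724138 + 0.166667·7.15 + 0.5·9.5 + 0.166667·1.2 = 6.26236.
E[X²] = 0.166667·1.77289 + 0.166667·54.34 + 0.5·98.5 + 0.166667·2.64 = 59.0421.
Var(X) = E[X²] − (E[X])² = 59.0421 − 39.2171 = 19.825.
SD(X) = √19.825 = 4.45253.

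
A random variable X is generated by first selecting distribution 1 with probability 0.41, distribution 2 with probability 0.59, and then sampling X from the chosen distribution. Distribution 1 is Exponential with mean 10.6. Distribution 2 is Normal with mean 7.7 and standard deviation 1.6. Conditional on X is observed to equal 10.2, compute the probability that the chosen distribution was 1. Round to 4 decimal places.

Likelihoods f(10.2 | ·): 1: 0.0360403; 2: 0.0735606.
Posterior ∝ prior × likelihood. Numerator for 1: 0.41·0.0360403 = 0.0147765.
Normalizing constant: 0.41·0.0360403 + 0.59·0.0735606 = 0.0581773.
P(1 | observation) = 0.0147765 / 0.0581773 = 0.253991.

0.2540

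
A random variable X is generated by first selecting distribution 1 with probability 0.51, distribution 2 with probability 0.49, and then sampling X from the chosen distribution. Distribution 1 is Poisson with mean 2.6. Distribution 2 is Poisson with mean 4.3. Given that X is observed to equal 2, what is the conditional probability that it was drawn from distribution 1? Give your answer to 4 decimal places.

0.6756

Likelihoods P(X=2 | ·): 1: 0.251045; 2: 0.125441.
Posterior ∝ prior × likelihood. Numerator for 1: 0.51·0.251045 = 0.128033.
Normalizing constant: 0.51·0.251045 + 0.49·0.125441 = 0.189499.
P(1 | observation) = 0.128033 / 0.189499 = 0.675638.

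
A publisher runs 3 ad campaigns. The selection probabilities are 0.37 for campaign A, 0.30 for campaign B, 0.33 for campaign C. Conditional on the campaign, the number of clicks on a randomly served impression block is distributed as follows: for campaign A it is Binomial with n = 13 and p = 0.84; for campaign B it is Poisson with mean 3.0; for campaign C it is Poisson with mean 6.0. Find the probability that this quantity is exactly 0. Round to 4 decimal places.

Conditional on each campaign, P(X = 0): A: 4.5036e-11; B: 0.0497871; C: 0.00247875.
By total probability, P(X = 0) = 0.37·4.5036e-11 + 0.3·0.0497871 + 0.33·0.00247875 = 0.0157541.

0.0158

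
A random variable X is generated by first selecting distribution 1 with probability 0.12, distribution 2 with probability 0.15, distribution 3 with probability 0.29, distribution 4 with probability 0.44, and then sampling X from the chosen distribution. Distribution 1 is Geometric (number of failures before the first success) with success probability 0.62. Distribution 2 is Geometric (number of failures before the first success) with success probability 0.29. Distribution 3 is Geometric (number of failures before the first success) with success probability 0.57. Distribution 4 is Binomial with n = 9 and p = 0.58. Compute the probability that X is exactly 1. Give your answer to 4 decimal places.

Conditional on each component, P(X = 1): 1: 0.2356; 2: 0.2059; 3: 0.2451; 4: 0.00505434.
By total probability, P(X = 1) = 0.12·0.2356 + 0.15·0.2059 + 0.29·0.2451 + 0.44·0.00505434 = 0.13246.

0.1325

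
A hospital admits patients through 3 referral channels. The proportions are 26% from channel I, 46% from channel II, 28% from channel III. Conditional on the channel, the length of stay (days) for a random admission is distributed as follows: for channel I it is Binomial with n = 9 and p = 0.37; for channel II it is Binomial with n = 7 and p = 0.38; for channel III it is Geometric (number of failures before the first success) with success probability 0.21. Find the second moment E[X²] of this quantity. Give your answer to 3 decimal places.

For each component E[X²] = Var + (mean)², giving I: 13.1868; II: 8.7248; III: 32.0658.
Overall E[X²] = 0.26·13.1868 + 0.46·8.7248 + 0.28·32.0658 = 16.4204.

16.420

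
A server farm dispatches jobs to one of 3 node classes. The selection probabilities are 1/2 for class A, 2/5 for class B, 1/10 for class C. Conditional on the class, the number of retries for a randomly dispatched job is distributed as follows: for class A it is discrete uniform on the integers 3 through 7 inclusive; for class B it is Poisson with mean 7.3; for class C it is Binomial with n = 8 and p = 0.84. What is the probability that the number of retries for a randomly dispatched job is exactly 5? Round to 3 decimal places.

Conditional on each class, P(X = 5): A: 0.2; B: 0.116703; C: 0.0959278.
By total probability, P(X = 5) = 0.5·0.2 + 0.4·0.116703 + 0.1·0.0959278 = 0.156274.

0.156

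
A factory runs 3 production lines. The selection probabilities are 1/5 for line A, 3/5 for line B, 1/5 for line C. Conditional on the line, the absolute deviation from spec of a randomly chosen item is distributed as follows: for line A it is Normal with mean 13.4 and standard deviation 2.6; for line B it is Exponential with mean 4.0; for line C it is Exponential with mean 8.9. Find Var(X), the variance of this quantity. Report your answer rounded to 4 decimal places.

Per component, A: μ=13.4, E[X²]=186.32; B: μ=4, E[X²]=32; C: μ=8.9, E[X²]=158.42.
E[X] = 0.2·13.4 + 0.6·4 + 0.2·8.9 = 6.86.
E[X²] = 0.2·186.32 + 0.6·32 + 0.2·158.42 = 88.148.
Var(X) = E[X²] − (E[X])² = 88.148 − 47.0596 = 41.0884.

41.0884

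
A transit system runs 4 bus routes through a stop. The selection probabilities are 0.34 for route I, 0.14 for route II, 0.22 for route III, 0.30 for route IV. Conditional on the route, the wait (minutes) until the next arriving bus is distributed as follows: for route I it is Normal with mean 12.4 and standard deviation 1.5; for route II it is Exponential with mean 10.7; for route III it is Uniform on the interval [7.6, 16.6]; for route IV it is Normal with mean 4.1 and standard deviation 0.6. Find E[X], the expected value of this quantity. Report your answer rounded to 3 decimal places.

Component means — I: 12.4; II: 10.7; III: 12.1; IV: 4.1.
E[X] = 0.34·12.4 + 0.14·10.7 + 0.22·12.1 + 0.3·4.1 = 9.606.

9.606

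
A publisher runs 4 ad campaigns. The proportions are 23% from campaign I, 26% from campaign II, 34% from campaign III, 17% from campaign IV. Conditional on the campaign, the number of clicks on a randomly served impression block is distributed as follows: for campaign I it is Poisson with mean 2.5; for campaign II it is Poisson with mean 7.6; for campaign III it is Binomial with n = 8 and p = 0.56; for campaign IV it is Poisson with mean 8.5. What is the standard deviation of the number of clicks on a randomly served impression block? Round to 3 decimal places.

Per component, I: μ=2.5, E[X²]=8.75; II: μ=7.6, E[X²]=65.36; III: μ=4.48, E[X²]=22.0416; IV: μ=8.5, E[X²]=80.75.
E[X] = 0.23·2.5 + 0.26·7.6 + 0.34·4.48 + 0.17·8.5 = 5.5192.
E[X²] = 0.23·8.75 + 0.26·65.36 + 0.34·22.0416 + 0.17·80.75 = 40.2277.
Var(X) = E[X²] − (E[X])² = 40.2277 − 30.4616 = 9.76618.
SD(X) = √9.76618 = 3.12509.

3.125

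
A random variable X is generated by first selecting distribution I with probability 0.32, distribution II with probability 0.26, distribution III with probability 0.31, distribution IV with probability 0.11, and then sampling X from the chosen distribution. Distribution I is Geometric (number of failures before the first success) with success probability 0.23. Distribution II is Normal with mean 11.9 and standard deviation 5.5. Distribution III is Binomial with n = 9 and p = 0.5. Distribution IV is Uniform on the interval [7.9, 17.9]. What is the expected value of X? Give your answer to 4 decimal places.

6.9793

Component means — I: 3.34783; II: 11.9; III: 4.5; IV: 12.9.
E[X] = 0.32·3.34783 + 0.26·11.9 + 0.31·4.5 + 0.11·12.9 = 6.9793.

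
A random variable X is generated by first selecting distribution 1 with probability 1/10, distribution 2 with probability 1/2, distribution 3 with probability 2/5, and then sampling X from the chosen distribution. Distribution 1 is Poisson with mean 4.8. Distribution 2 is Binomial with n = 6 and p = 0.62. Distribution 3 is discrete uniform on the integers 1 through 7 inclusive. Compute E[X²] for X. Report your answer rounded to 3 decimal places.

For each component E[X²] = Var + (mean)², giving 1: 27.84; 2: 15.252; 3: 20.
Overall E[X²] = 0.1·27.84 + 0.5·15.252 + 0.4·20 = 18.41.

18.410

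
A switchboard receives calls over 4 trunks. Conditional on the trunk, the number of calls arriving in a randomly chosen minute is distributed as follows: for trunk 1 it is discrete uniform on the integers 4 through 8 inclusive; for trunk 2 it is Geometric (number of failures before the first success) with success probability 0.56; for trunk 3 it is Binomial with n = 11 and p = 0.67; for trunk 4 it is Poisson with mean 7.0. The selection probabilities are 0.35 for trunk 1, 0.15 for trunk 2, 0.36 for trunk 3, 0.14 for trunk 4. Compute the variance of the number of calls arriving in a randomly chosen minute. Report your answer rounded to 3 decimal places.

Per component, 1: μ=6, E[X²]=38; 2: μ=0.785714, E[X²]=2.02041; 3: μ=7.37, E[X²]=56.749; 4: μ=7, E[X²]=56.
E[X] = 0.35·6 + 0.15·0.785714 + 0.36·7.37 + 0.14·7 = 5.85106.
E[X²] = 0.35·38 + 0.15·2.02041 + 0.36·56.749 + 0.14·56 = 41.8727.
Var(X) = E[X²] − (E[X])² = 41.8727 − 34.2349 = 7.63783.

7.638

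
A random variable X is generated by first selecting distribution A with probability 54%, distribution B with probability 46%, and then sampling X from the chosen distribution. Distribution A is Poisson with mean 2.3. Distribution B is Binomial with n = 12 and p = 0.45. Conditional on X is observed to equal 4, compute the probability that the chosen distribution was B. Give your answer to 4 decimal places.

Likelihoods P(X=4 | ·): A: 0.116902; B: 0.169964.
Posterior ∝ prior × likelihood. Numerator for B: 0.46·0.169964 = 0.0781834.
Normalizing constant: 0.54·0.116902 + 0.46·0.169964 = 0.141311.
P(B | observation) = 0.0781834 / 0.141311 = 0.553273.

0.5533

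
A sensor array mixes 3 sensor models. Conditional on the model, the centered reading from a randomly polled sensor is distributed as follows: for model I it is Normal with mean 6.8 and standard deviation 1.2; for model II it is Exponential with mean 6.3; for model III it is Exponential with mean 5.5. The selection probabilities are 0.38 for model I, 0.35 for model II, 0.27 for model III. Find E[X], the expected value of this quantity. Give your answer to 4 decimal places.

Component means — I: 6.8; II: 6.3; III: 5.5.
E[X] = 0.38·6.8 + 0.35·6.3 + 0.27·5.5 = 6.274.

6.2740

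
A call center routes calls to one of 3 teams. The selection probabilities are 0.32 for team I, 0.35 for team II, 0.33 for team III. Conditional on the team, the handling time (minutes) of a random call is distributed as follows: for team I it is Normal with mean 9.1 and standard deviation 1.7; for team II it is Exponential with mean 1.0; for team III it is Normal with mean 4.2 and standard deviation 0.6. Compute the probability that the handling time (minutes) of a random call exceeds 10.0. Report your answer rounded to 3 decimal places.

0.095

Conditional on each team, P(X > 10.0): I: 0.29826; II: 4.53999e-05; III: 0.
By total probability, P(X > 10.0) = 0.32·0.29826 + 0.35·4.53999e-05 + 0.33·0 = 0.0954591.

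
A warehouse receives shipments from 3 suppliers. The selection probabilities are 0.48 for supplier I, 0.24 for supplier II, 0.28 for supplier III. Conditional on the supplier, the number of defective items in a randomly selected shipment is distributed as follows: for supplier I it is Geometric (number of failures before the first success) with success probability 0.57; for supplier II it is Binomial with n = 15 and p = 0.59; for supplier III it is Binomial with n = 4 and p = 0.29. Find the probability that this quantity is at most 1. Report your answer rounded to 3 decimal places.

Conditional on each supplier, P(X ≤ 1): I: 0.8151; II: 3.51225e-05; III: 0.669294.
By total probability, P(X ≤ 1) = 0.48·0.8151 + 0.24·3.51225e-05 + 0.28·0.669294 = 0.578659.

0.579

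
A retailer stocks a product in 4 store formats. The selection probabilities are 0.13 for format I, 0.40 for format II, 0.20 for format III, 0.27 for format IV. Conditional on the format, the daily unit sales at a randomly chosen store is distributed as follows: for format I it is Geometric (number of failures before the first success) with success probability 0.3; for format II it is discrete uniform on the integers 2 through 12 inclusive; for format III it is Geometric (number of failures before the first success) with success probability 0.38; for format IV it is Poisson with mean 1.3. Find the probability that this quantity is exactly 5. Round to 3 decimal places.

0.052

Conditional on each format, P(X = 5): I: 0.050421; II: 0.0909091; III: 0.034813; IV: 0.00843243.
By total probability, P(X = 5) = 0.13·0.050421 + 0.4·0.0909091 + 0.2·0.034813 + 0.27·0.00843243 = 0.0521577.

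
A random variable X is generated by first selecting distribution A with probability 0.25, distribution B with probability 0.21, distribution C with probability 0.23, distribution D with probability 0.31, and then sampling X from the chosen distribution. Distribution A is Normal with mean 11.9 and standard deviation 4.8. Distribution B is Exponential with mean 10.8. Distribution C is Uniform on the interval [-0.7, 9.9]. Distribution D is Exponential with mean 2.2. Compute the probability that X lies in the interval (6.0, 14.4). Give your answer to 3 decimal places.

Conditional on each component, P(6.0 < X < 14.4): A: 0.589254; B: 0.310156; C: 0.367925; D: 0.0639608.
By total probability, P(6.0 < X < 14.4) = 0.25·0.589254 + 0.21·0.310156 + 0.23·0.367925 + 0.31·0.0639608 = 0.316897.

0.317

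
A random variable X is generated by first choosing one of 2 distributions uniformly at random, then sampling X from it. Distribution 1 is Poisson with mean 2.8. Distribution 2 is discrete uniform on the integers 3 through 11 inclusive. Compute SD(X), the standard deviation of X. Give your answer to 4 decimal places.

3.0238

Per component, 1: μ=2.8, E[X²]=10.64; 2: μ=7, E[X²]=55.6667.
E[X] = 0.5·2.8 + 0.5·7 = 4.9.
E[X²] = 0.5·10.64 + 0.5·55.6667 = 33.1533.
Var(X) = E[X²] − (E[X])² = 33.1533 − 24.01 = 9.14333.
SD(X) = √9.14333 = 3.02379.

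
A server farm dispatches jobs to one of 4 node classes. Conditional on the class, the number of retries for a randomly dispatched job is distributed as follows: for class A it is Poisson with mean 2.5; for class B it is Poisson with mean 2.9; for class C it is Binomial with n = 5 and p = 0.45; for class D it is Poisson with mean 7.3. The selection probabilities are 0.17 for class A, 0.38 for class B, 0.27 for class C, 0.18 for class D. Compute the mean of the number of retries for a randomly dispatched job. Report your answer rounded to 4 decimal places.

3.4485

Component means — A: 2.5; B: 2.9; C: 2.25; D: 7.3.
E[X] = 0.17·2.5 + 0.38·2.9 + 0.27·2.25 + 0.18·7.3 = 3.4485.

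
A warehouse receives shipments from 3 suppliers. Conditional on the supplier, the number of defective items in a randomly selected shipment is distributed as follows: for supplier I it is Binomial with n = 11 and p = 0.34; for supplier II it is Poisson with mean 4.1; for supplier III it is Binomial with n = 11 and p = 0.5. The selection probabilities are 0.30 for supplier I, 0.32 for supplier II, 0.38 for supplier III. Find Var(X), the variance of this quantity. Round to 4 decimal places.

3.7014

Per component, I: μ=3.74, E[X²]=16.456; II: μ=4.1, E[X²]=20.91; III: μ=5.5, E[X²]=33.
E[X] = 0.3·3.74 + 0.32·4.1 + 0.38·5.5 = 4.524.
E[X²] = 0.3·16.456 + 0.32·20.91 + 0.38·33 = 24.168.
Var(X) = E[X²] − (E[X])² = 24.168 − 20.4666 = 3.70142.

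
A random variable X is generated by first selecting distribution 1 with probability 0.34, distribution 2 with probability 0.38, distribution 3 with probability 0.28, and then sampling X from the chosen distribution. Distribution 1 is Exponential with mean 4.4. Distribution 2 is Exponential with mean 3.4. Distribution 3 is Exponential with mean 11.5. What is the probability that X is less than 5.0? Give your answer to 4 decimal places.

Conditional on each component, P(X < 5.0): 1: 0.679016; 2: 0.77021; 3: 0.352595.
By total probability, P(X < 5.0) = 0.34·0.679016 + 0.38·0.77021 + 0.28·0.352595 = 0.622272.

0.6223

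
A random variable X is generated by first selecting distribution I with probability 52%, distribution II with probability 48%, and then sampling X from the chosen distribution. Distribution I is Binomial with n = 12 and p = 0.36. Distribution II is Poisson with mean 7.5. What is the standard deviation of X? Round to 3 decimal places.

2.750

Per component, I: μ=4.32, E[X²]=21.4272; II: μ=7.5, E[X²]=63.75.
E[X] = 0.52·4.32 + 0.48·7.5 = 5.8464.
E[X²] = 0.52·21.4272 + 0.48·63.75 = 41.7421.
Var(X) = E[X²] − (E[X])² = 41.7421 − 34.1804 = 7.56175.
SD(X) = √7.56175 = 2.74986.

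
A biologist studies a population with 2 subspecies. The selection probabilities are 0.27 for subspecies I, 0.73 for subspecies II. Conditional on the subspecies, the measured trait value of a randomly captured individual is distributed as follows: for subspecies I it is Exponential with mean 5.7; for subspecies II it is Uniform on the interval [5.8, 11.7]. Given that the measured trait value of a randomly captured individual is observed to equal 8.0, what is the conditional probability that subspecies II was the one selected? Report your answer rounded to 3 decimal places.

Likelihoods f(8.0 | ·): I: 0.0431111; II: 0.169492.
Posterior ∝ prior × likelihood. Numerator for II: 0.73·0.169492 = 0.123729.
Normalizing constant: 0.27·0.0431111 + 0.73·0.169492 = 0.135369.
P(II | observation) = 0.123729 / 0.135369 = 0.914013.

0.914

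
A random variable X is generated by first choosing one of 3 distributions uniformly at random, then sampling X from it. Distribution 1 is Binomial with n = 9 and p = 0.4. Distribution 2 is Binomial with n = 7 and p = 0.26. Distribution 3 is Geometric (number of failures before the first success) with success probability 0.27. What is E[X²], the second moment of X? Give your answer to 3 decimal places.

12.368

For each component E[X²] = Var + (mean)², giving 1: 15.12; 2: 4.6592; 3: 17.3237.
Overall E[X²] = 0.333333·15.12 + 0.333333·4.6592 + 0.333333·17.3237 = 12.3676.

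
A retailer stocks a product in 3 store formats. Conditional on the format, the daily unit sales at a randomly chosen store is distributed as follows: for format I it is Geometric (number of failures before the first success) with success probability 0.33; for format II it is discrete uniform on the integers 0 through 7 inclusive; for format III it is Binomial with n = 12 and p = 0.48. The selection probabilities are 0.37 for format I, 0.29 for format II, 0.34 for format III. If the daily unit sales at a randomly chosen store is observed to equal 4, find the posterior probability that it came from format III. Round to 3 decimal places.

0.440

Likelihoods P(X=4 | ·): I: 0.0664987; II: 0.125; III: 0.140474.
Posterior ∝ prior × likelihood. Numerator for III: 0.34·0.140474 = 0.0477613.
Normalizing constant: 0.37·0.0664987 + 0.29·0.125 + 0.34·0.140474 = 0.108616.
P(III | observation) = 0.0477613 / 0.108616 = 0.439727.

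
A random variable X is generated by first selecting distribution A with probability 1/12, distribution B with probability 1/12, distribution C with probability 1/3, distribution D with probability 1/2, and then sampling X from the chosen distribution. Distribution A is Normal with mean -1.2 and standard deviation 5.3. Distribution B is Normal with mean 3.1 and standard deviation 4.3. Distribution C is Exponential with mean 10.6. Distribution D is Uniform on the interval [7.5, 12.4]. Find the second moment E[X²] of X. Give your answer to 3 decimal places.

130.211

For each component E[X²] = Var + (mean)², giving A: 29.53; B: 28.1; C: 224.72; D: 101.003.
Overall E[X²] = 0.0833333·29.53 + 0.0833333·28.1 + 0.333333·224.72 + 0.5·101.003 = 130.211.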